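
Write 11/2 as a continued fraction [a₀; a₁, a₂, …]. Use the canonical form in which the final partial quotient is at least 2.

[5; 2]

11 = 5·2 + 1, so a_0 = 5
2 = 2·1 + 0, so a_1 = 2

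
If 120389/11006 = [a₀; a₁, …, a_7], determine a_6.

6

120389 ÷ 11006 → quotient 10, remainder 10329
11006 ÷ 10329 → quotient 1, remainder 677
10329 ÷ 677 → quotient 15, remainder 174
677 ÷ 174 → quotient 3, remainder 155
174 ÷ 155 → quotient 1, remainder 19
155 ÷ 19 → quotient 8, remainder 3
19 ÷ 3 → quotient 6, remainder 1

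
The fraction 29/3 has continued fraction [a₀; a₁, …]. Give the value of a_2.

2

Apply division with remainder until the remainder is 0:
29 ÷ 3 → quotient 9, remainder 2
3 ÷ 2 → quotient 1, remainder 1
2 ÷ 1 → quotient 2, remainder 0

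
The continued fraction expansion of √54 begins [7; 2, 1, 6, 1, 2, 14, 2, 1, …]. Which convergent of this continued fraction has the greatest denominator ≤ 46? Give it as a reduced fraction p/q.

169/23

List convergents until the denominator exceeds the bound:
a_0 = 7: 7/1  (≤ bound)
a_1 = 2: 15/2  (≤ bound)
a_2 = 1: 22/3  (≤ bound)
a_3 = 6: 147/20  (≤ bound)
a_4 = 1: 169/23  (≤ bound)
a_5 = 2: 485/66  (> 46, stop)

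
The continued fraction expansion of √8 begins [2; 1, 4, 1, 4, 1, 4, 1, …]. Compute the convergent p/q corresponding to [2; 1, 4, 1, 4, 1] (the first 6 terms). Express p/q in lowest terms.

Collapse the nested fraction from the inside out:
Start with 1.
4 + 1/(1/1) = 4 + 1/1 = 5/1
1 + 1/(5/1) = 1 + 1/5 = 6/5
4 + 1/(6/5) = 4 + 5/6 = 29/6
1 + 1/(29/6) = 1 + 6/29 = 35/29
2 + 1/(35/29) = 2 + 29/35 = 99/35

99/35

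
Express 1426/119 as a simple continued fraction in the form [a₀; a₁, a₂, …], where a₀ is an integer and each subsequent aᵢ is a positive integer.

⌊1426/119⌋ = 11, remainder 117
⌊119/117⌋ = 1, remainder 2
⌊117/2⌋ = 58, remainder 1
⌊2/1⌋ = 2, remainder 0

[11; 1, 58, 2]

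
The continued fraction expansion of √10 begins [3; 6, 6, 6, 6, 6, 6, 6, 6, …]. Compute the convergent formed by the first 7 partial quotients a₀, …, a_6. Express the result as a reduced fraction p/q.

Start with 6.
6 + 1/(6/1) = 6 + 1/6 = 37/6
6 + 1/(37/6) = 6 + 6/37 = 228/37
6 + 1/(228/37) = 6 + 37/228 = 1405/228
6 + 1/(1405/228) = 6 + 228/1405 = 8658/1405
6 + 1/(8658/1405) = 6 + 1405/8658 = 53353/8658
3 + 1/(53353/8658) = 3 + 8658/53353 = 168717/53353

168717/53353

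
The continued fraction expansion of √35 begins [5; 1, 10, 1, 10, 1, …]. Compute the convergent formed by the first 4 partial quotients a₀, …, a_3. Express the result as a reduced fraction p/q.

Compute successive convergents:
a_0 = 5: 5/1
a_1 = 1: 6/1
a_2 = 10: 65/11
a_3 = 1: 71/12

71/12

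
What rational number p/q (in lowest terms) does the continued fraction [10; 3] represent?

Work from the innermost term outward:
Start with 3.
10 + 1/(3/1) = 10 + 1/3 = 31/3

31/3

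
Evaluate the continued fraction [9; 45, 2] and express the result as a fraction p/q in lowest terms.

a_0 = 9: 9/1
a_1 = 45: 406/45
a_2 = 2: 821/91

821/91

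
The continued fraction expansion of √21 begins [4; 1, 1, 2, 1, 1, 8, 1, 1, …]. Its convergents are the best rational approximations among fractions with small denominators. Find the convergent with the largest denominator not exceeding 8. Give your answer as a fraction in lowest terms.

32/7

List convergents until the denominator exceeds the bound:
a_0 = 4: 4/1  (≤ bound)
a_1 = 1: 5/1  (≤ bound)
a_2 = 1: 9/2  (≤ bound)
a_3 = 2: 23/5  (≤ bound)
a_4 = 1: 32/7  (≤ bound)
a_5 = 1: 55/12  (> 8, stop)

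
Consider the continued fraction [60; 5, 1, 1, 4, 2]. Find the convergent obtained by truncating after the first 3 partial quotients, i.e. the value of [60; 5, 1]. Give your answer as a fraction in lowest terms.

361/6

Start with 1.
5 + 1/(1/1) = 5 + 1/1 = 6/1
60 + 1/(6/1) = 60 + 1/6 = 361/6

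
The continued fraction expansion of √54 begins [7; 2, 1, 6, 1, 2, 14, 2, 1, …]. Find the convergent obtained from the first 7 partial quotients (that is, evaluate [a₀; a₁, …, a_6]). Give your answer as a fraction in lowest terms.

6959/947

Build up convergents one term at a time:
a_0 = 7: 7/1
a_1 = 2: 15/2
a_2 = 1: 22/3
a_3 = 6: 147/20
a_4 = 1: 169/23
a_5 = 2: 485/66
a_6 = 14: 6959/947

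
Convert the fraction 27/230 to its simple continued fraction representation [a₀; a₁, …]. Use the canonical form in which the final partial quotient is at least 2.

[0; 8, 1, 1, 13]

27 = 0·230 + 27, so a_0 = 0
230 = 8·27 + 14, so a_1 = 8
27 = 1·14 + 13, so a_2 = 1
14 = 1·13 + 1, so a_3 = 1
13 = 13·1 + 0, so a_4 = 13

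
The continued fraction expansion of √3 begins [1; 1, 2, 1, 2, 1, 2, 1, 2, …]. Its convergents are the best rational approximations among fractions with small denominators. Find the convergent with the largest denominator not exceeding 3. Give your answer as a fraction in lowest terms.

5/3

List convergents until the denominator exceeds the bound:
a_0 = 1: 1/1  (≤ bound)
a_1 = 1: 2/1  (≤ bound)
a_2 = 2: 5/3  (≤ bound)
a_3 = 1: 7/4  (> 3, stop)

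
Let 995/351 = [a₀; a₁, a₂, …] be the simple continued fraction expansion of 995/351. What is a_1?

Repeatedly divide and take the remainder:
995 = 2·351 + 293, so a_0 = 2
351 = 1·293 + 58, so a_1 = 1

1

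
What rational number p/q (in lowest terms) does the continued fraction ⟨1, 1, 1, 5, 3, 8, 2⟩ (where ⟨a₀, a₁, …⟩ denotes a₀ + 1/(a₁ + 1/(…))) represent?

a_0 = 1: 1/1
a_1 = 1: 2/1
a_2 = 1: 3/2
a_3 = 5: 17/11
a_4 = 3: 54/35
a_5 = 8: 449/291
a_6 = 2: 952/617

952/617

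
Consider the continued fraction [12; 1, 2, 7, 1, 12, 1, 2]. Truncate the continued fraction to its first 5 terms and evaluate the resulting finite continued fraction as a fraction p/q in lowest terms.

Compute successive convergents:
a_0 = 12: 12/1
a_1 = 1: 13/1
a_2 = 2: 38/3
a_3 = 7: 279/22
a_4 = 1: 317/25

317/25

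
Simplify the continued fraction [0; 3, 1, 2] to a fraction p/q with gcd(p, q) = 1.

3/11

Work from the innermost term outward:
Start with 2.
1 + 1/(2/1) = 1 + 1/2 = 3/2
3 + 1/(3/2) = 3 + 2/3 = 11/3
0 + 1/(11/3) = 0 + 3/11 = 3/11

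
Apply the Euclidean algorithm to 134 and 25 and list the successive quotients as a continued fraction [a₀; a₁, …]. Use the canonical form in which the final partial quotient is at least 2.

⌊134/25⌋ = 5, remainder 9
⌊25/9⌋ = 2, remainder 7
⌊9/7⌋ = 1, remainder 2
⌊7/2⌋ = 3, remainder 1
⌊2/1⌋ = 2, remainder 0

[5; 2, 1, 3, 2]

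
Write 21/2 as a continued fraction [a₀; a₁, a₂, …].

⌊21/2⌋ = 10, remainder 1
⌊2/1⌋ = 2, remainder 0

[10; 2]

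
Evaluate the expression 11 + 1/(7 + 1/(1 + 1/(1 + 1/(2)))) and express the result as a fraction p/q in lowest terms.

423/38

Work from the innermost term outward:
Start with 2.
1 + 1/(2/1) = 1 + 1/2 = 3/2
1 + 1/(3/2) = 1 + 2/3 = 5/3
7 + 1/(5/3) = 7 + 3/5 = 38/5
11 + 1/(38/5) = 11 + 5/38 = 423/38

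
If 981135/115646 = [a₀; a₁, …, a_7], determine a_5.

⌊981135/115646⌋ = 8, remainder 55967
⌊115646/55967⌋ = 2, remainder 3712
⌊55967/3712⌋ = 15, remainder 287
⌊3712/287⌋ = 12, remainder 268
⌊287/268⌋ = 1, remainder 19
⌊268/19⌋ = 14, remainder 2

14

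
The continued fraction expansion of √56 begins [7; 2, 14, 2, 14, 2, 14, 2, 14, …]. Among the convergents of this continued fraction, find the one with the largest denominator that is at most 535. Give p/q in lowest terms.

449/60

a_0 = 7: 7/1  (≤ bound)
a_1 = 2: 15/2  (≤ bound)
a_2 = 14: 217/29  (≤ bound)
a_3 = 2: 449/60  (≤ bound)
a_4 = 14: 6503/869  (> 535, stop)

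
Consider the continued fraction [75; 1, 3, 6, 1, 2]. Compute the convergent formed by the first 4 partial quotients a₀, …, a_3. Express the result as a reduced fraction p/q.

1894/25

Build up convergents one term at a time:
a_0 = 75: 75/1
a_1 = 1: 76/1
a_2 = 3: 303/4
a_3 = 6: 1894/25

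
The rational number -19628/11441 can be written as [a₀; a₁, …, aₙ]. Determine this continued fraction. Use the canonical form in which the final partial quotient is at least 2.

[-2; 3, 1, 1, 15, 6, 1, 14]

-19628 = -2·11441 + 3254, so a_0 = -2
11441 = 3·3254 + 1679, so a_1 = 3
3254 = 1·1679 + 1575, so a_2 = 1
1679 = 1·1575 + 104, so a_3 = 1
1575 = 15·104 + 15, so a_4 = 15
104 = 6·15 + 14, so a_5 = 6
15 = 1·14 + 1, so a_6 = 1
14 = 14·1 + 0, so a_7 = 14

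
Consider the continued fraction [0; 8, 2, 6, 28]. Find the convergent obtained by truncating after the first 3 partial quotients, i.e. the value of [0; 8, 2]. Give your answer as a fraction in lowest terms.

2/17

Start with 2.
8 + 1/(2/1) = 8 + 1/2 = 17/2
0 + 1/(17/2) = 0 + 2/17 = 2/17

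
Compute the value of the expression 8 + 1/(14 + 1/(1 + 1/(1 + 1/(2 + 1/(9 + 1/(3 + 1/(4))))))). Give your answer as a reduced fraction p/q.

Start with 4.
3 + 1/(4/1) = 3 + 1/4 = 13/4
9 + 1/(13/4) = 9 + 4/13 = 121/13
2 + 1/(121/13) = 2 + 13/121 = 255/121
1 + 1/(255/121) = 1 + 121/255 = 376/255
1 + 1/(376/255) = 1 + 255/376 = 631/376
14 + 1/(631/376) = 14 + 376/631 = 9210/631
8 + 1/(9210/631) = 8 + 631/9210 = 74311/9210

74311/9210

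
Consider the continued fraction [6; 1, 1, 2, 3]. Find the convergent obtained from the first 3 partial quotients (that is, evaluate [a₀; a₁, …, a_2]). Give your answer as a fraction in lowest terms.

13/2

Start with 1.
1 + 1/(1/1) = 1 + 1/1 = 2/1
6 + 1/(2/1) = 6 + 1/2 = 13/2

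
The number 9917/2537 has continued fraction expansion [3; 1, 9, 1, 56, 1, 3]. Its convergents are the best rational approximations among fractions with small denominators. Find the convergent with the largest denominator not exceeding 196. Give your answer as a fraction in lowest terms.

a_0 = 3: 3/1  (≤ bound)
a_1 = 1: 4/1  (≤ bound)
a_2 = 9: 39/10  (≤ bound)
a_3 = 1: 43/11  (≤ bound)
a_4 = 56: 2447/626  (> 196, stop)

43/11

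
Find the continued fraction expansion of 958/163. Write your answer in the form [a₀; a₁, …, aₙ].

[5; 1, 7, 6, 1, 2]

958 = 5·163 + 143, so a_0 = 5
163 = 1·143 + 20, so a_1 = 1
143 = 7·20 + 3, so a_2 = 7
20 = 6·3 + 2, so a_3 = 6
3 = 1·2 + 1, so a_4 = 1
2 = 2·1 + 0, so a_5 = 2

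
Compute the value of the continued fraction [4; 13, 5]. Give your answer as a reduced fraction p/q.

269/66

Collapse the nested fraction from the inside out:
Start with 5.
13 + 1/(5/1) = 13 + 1/5 = 66/5
4 + 1/(66/5) = 4 + 5/66 = 269/66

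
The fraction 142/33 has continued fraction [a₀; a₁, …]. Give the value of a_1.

⌊142/33⌋ = 4, remainder 10
⌊33/10⌋ = 3, remainder 3

3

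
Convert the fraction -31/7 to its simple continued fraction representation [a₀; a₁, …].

[-5; 1, 1, 3]

Apply division with remainder until the remainder is 0:
⌊-31/7⌋ = -5, remainder 4
⌊7/4⌋ = 1, remainder 3
⌊4/3⌋ = 1, remainder 1
⌊3/1⌋ = 3, remainder 0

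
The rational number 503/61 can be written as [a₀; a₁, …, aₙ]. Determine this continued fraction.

503 = 8·61 + 15, so a_0 = 8
61 = 4·15 + 1, so a_1 = 4
15 = 15·1 + 0, so a_2 = 15

[8; 4, 15]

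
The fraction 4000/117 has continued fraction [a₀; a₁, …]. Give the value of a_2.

3

4000 ÷ 117 → quotient 34, remainder 22
117 ÷ 22 → quotient 5, remainder 7
22 ÷ 7 → quotient 3, remainder 1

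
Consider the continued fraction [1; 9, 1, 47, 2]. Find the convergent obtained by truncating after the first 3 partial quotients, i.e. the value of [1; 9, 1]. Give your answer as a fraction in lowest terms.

11/10

Use the convergent recurrence hₖ = aₖ·hₖ₋₁ + hₖ₋₂ (and likewise for the denominators kₖ):
a_0 = 1: 1/1
a_1 = 9: 10/9
a_2 = 1: 11/10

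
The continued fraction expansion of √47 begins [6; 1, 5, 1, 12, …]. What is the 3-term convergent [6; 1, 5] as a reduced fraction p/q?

41/6

Start with 5.
1 + 1/(5/1) = 1 + 1/5 = 6/5
6 + 1/(6/5) = 6 + 5/6 = 41/6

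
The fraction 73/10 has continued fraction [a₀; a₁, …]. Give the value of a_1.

Repeatedly divide and take the remainder:
73 = 7·10 + 3, so a_0 = 7
10 = 3·3 + 1, so a_1 = 3

3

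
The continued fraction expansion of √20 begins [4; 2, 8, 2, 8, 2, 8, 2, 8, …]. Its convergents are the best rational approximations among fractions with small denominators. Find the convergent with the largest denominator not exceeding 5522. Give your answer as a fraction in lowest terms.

24476/5473

List convergents until the denominator exceeds the bound:
a_0 = 4: 4/1  (≤ bound)
a_1 = 2: 9/2  (≤ bound)
a_2 = 8: 76/17  (≤ bound)
a_3 = 2: 161/36  (≤ bound)
a_4 = 8: 1364/305  (≤ bound)
a_5 = 2: 2889/646  (≤ bound)
a_6 = 8: 24476/5473  (≤ bound)
a_7 = 2: 51841/11592  (> 5522, stop)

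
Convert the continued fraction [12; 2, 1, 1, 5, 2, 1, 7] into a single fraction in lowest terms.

Work from the innermost term outward:
Start with 7.
1 + 1/(7/1) = 1 + 1/7 = 8/7
2 + 1/(8/7) = 2 + 7/8 = 23/8
5 + 1/(23/8) = 5 + 8/23 = 123/23
1 + 1/(123/23) = 1 + 23/123 = 146/123
1 + 1/(146/123) = 1 + 123/146 = 269/146
2 + 1/(269/146) = 2 + 146/269 = 684/269
12 + 1/(684/269) = 12 + 269/684 = 8477/684

8477/684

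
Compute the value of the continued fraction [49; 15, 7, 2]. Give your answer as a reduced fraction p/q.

11138/227

a_0 = 49: 49/1
a_1 = 15: 736/15
a_2 = 7: 5201/106
a_3 = 2: 11138/227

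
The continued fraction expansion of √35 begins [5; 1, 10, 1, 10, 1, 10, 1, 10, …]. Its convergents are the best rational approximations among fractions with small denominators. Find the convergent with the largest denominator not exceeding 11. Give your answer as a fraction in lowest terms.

65/11

a_0 = 5: 5/1  (≤ bound)
a_1 = 1: 6/1  (≤ bound)
a_2 = 10: 65/11  (≤ bound)
a_3 = 1: 71/12  (> 11, stop)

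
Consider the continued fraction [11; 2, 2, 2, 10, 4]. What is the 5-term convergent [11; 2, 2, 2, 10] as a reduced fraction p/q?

Starting at the tail and folding back:
Start with 10.
2 + 1/(10/1) = 2 + 1/10 = 21/10
2 + 1/(21/10) = 2 + 10/21 = 52/21
2 + 1/(52/21) = 2 + 21/52 = 125/52
11 + 1/(125/52) = 11 + 52/125 = 1427/125

1427/125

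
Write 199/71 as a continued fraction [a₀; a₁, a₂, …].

[2; 1, 4, 14]

⌊199/71⌋ = 2, remainder 57
⌊71/57⌋ = 1, remainder 14
⌊57/14⌋ = 4, remainder 1
⌊14/1⌋ = 14, remainder 0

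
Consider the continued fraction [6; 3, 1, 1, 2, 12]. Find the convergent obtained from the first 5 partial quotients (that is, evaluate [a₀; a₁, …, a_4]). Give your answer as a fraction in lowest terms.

113/18

a_0 = 6: 6/1
a_1 = 3: 19/3
a_2 = 1: 25/4
a_3 = 1: 44/7
a_4 = 2: 113/18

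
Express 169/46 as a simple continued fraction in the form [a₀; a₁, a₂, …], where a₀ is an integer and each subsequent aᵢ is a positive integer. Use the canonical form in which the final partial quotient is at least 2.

[3; 1, 2, 15]

169 = 3·46 + 31, so a_0 = 3
46 = 1·31 + 15, so a_1 = 1
31 = 2·15 + 1, so a_2 = 2
15 = 15·1 + 0, so a_3 = 15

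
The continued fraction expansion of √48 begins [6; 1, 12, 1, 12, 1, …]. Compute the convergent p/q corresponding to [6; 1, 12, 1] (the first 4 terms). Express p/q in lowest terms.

97/14

Start with 1.
12 + 1/(1/1) = 12 + 1/1 = 13/1
1 + 1/(13/1) = 1 + 1/13 = 14/13
6 + 1/(14/13) = 6 + 13/14 = 97/14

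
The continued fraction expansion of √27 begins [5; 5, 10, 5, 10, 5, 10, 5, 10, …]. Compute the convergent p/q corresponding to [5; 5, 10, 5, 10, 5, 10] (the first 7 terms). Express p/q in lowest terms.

716035/137801

Use the convergent recurrence hₖ = aₖ·hₖ₋₁ + hₖ₋₂ (and likewise for the denominators kₖ):
a_0 = 5: 5/1
a_1 = 5: 26/5
a_2 = 10: 265/51
a_3 = 5: 1351/260
a_4 = 10: 13775/2651
a_5 = 5: 70226/13515
a_6 = 10: 716035/137801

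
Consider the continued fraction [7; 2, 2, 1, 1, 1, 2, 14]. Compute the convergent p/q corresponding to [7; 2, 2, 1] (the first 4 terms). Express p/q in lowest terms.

Start with 1.
2 + 1/(1/1) = 2 + 1/1 = 3/1
2 + 1/(3/1) = 2 + 1/3 = 7/3
7 + 1/(7/3) = 7 + 3/7 = 52/7

52/7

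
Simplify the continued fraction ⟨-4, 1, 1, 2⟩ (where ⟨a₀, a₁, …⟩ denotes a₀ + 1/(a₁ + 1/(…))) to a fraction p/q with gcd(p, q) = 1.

-17/5

Work from the innermost term outward:
Start with 2.
1 + 1/(2/1) = 1 + 1/2 = 3/2
1 + 1/(3/2) = 1 + 2/3 = 5/3
-4 + 1/(5/3) = -4 + 3/5 = -17/5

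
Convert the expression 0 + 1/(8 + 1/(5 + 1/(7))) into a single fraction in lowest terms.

36/295

Compute successive convergents:
a_0 = 0: 0/1
a_1 = 8: 1/8
a_2 = 5: 5/41
a_3 = 7: 36/295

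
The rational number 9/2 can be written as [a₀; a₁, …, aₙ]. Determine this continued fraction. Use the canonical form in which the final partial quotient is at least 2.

[4; 2]

Repeatedly divide and take the remainder:
⌊9/2⌋ = 4, remainder 1
⌊2/1⌋ = 2, remainder 0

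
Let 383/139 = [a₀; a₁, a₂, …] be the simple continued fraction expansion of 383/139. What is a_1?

383 = 2·139 + 105, so a_0 = 2
139 = 1·105 + 34, so a_1 = 1

1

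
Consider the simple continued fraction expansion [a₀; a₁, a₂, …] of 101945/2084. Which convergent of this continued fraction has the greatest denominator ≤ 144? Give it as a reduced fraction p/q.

6555/134

a_0 = 48: 48/1  (≤ bound)
a_1 = 1: 49/1  (≤ bound)
a_2 = 11: 587/12  (≤ bound)
a_3 = 5: 2984/61  (≤ bound)
a_4 = 2: 6555/134  (≤ bound)
a_5 = 1: 9539/195  (> 144, stop)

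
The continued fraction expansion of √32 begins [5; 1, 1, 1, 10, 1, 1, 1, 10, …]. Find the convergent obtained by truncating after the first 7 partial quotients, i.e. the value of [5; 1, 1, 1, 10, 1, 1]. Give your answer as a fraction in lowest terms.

Collapse the nested fraction from the inside out:
Start with 1.
1 + 1/(1/1) = 1 + 1/1 = 2/1
10 + 1/(2/1) = 10 + 1/2 = 21/2
1 + 1/(21/2) = 1 + 2/21 = 23/21
1 + 1/(23/21) = 1 + 21/23 = 44/23
1 + 1/(44/23) = 1 + 23/44 = 67/44
5 + 1/(67/44) = 5 + 44/67 = 379/67

379/67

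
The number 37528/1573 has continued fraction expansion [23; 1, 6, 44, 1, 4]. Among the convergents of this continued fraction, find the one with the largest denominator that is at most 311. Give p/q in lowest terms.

7372/309

List convergents until the denominator exceeds the bound:
a_0 = 23: 23/1  (≤ bound)
a_1 = 1: 24/1  (≤ bound)
a_2 = 6: 167/7  (≤ bound)
a_3 = 44: 7372/309  (≤ bound)
a_4 = 1: 7539/316  (> 311, stop)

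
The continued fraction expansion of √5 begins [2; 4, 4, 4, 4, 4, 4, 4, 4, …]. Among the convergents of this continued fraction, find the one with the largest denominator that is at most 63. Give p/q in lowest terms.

a_0 = 2: 2/1  (≤ bound)
a_1 = 4: 9/4  (≤ bound)
a_2 = 4: 38/17  (≤ bound)
a_3 = 4: 161/72  (> 63, stop)

38/17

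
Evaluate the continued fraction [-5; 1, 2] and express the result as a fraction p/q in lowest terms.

-13/3

Start with 2.
1 + 1/(2/1) = 1 + 1/2 = 3/2
-5 + 1/(3/2) = -5 + 2/3 = -13/3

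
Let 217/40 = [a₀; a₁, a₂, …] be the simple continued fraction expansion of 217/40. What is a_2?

2

⌊217/40⌋ = 5, remainder 17
⌊40/17⌋ = 2, remainder 6
⌊17/6⌋ = 2, remainder 5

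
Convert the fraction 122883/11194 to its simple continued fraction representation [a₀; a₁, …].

[10; 1, 43, 1, 1, 2, 16, 3]

122883 ÷ 11194 → quotient 10, remainder 10943
11194 ÷ 10943 → quotient 1, remainder 251
10943 ÷ 251 → quotient 43, remainder 150
251 ÷ 150 → quotient 1, remainder 101
150 ÷ 101 → quotient 1, remainder 49
101 ÷ 49 → quotient 2, remainder 3
49 ÷ 3 → quotient 16, remainder 1
3 ÷ 1 → quotient 3, remainder 0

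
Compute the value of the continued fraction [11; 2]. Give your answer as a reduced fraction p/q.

a_0 = 11: 11/1
a_1 = 2: 23/2

23/2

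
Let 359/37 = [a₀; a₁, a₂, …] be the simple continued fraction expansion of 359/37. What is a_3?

2

359 ÷ 37 → quotient 9, remainder 26
37 ÷ 26 → quotient 1, remainder 11
26 ÷ 11 → quotient 2, remainder 4
11 ÷ 4 → quotient 2, remainder 3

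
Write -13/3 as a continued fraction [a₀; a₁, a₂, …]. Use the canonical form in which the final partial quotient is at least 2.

-13 ÷ 3 → quotient -5, remainder 2
3 ÷ 2 → quotient 1, remainder 1
2 ÷ 1 → quotient 2, remainder 0

[-5; 1, 2]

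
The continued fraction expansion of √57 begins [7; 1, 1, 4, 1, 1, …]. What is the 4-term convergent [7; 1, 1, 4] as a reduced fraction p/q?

68/9

a_0 = 7: 7/1
a_1 = 1: 8/1
a_2 = 1: 15/2
a_3 = 4: 68/9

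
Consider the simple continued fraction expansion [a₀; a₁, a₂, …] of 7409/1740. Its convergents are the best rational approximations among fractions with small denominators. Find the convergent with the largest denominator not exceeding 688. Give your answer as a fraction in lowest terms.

a_0 = 4: 4/1  (≤ bound)
a_1 = 3: 13/3  (≤ bound)
a_2 = 1: 17/4  (≤ bound)
a_3 = 7: 132/31  (≤ bound)
a_4 = 56: 7409/1740  (> 688, stop)

132/31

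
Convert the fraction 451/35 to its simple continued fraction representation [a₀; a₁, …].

[12; 1, 7, 1, 3]

451 = 12·35 + 31, so a_0 = 12
35 = 1·31 + 4, so a_1 = 1
31 = 7·4 + 3, so a_2 = 7
4 = 1·3 + 1, so a_3 = 1
3 = 3·1 + 0, so a_4 = 3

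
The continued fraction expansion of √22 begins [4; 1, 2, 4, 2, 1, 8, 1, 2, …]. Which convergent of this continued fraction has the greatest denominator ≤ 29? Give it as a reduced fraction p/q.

a_0 = 4: 4/1  (≤ bound)
a_1 = 1: 5/1  (≤ bound)
a_2 = 2: 14/3  (≤ bound)
a_3 = 4: 61/13  (≤ bound)
a_4 = 2: 136/29  (≤ bound)
a_5 = 1: 197/42  (> 29, stop)

136/29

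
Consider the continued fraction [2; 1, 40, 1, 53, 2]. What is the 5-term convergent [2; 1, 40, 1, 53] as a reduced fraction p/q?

Work from the innermost term outward:
Start with 53.
1 + 1/(53/1) = 1 + 1/53 = 54/53
40 + 1/(54/53) = 40 + 53/54 = 2213/54
1 + 1/(2213/54) = 1 + 54/2213 = 2267/2213
2 + 1/(2267/2213) = 2 + 2213/2267 = 6747/2267

6747/2267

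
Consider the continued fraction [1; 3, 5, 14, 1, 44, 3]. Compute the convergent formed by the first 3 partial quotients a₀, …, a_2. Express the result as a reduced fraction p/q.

21/16

Collapse the nested fraction from the inside out:
Start with 5.
3 + 1/(5/1) = 3 + 1/5 = 16/5
1 + 1/(16/5) = 1 + 5/16 = 21/16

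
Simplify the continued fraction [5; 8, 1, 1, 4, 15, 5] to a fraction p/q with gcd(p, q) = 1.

a_0 = 5: 5/1
a_1 = 8: 41/8
a_2 = 1: 46/9
a_3 = 1: 87/17
a_4 = 4: 394/77
a_5 = 15: 5997/1172
a_6 = 5: 30379/5937

30379/5937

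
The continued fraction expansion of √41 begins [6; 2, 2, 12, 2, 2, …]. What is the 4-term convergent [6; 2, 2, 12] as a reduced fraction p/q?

Work from the innermost term outward:
Start with 12.
2 + 1/(12/1) = 2 + 1/12 = 25/12
2 + 1/(25/12) = 2 + 12/25 = 62/25
6 + 1/(62/25) = 6 + 25/62 = 397/62

397/62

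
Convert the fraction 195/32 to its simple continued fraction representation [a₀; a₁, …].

[6; 10, 1, 2]

Run the Euclidean algorithm, recording each quotient:
195 = 6·32 + 3, so a_0 = 6
32 = 10·3 + 2, so a_1 = 10
3 = 1·2 + 1, so a_2 = 1
2 = 2·1 + 0, so a_3 = 2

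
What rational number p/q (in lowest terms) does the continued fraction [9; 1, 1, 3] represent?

67/7

Build up convergents one term at a time:
a_0 = 9: 9/1
a_1 = 1: 10/1
a_2 = 1: 19/2
a_3 = 3: 67/7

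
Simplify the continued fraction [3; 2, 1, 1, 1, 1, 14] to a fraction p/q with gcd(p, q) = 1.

a_0 = 3: 3/1
a_1 = 2: 7/2
a_2 = 1: 10/3
a_3 = 1: 17/5
a_4 = 1: 27/8
a_5 = 1: 44/13
a_6 = 14: 643/190

643/190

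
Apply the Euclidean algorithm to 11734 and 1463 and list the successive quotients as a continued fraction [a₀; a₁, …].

[8; 48, 1, 3, 3, 2]

⌊11734/1463⌋ = 8, remainder 30
⌊1463/30⌋ = 48, remainder 23
⌊30/23⌋ = 1, remainder 7
⌊23/7⌋ = 3, remainder 2
⌊7/2⌋ = 3, remainder 1
⌊2/1⌋ = 2, remainder 0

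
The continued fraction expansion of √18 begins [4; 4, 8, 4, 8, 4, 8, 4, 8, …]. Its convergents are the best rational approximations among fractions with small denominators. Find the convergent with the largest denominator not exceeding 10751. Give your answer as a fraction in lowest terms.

List convergents until the denominator exceeds the bound:
a_0 = 4: 4/1  (≤ bound)
a_1 = 4: 17/4  (≤ bound)
a_2 = 8: 140/33  (≤ bound)
a_3 = 4: 577/136  (≤ bound)
a_4 = 8: 4756/1121  (≤ bound)
a_5 = 4: 19601/4620  (≤ bound)
a_6 = 8: 161564/38081  (> 10751, stop)

19601/4620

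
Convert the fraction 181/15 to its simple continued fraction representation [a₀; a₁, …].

[12; 15]

181 = 12·15 + 1, so a_0 = 12
15 = 15·1 + 0, so a_1 = 15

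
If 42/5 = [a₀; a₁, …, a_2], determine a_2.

Apply division with remainder until the remainder is 0:
42 ÷ 5 → quotient 8, remainder 2
5 ÷ 2 → quotient 2, remainder 1
2 ÷ 1 → quotient 2, remainder 0

2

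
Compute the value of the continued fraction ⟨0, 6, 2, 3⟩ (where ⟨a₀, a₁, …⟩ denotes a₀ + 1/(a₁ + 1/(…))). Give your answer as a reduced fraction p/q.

7/45

Start with 3.
2 + 1/(3/1) = 2 + 1/3 = 7/3
6 + 1/(7/3) = 6 + 3/7 = 45/7
0 + 1/(45/7) = 0 + 7/45 = 7/45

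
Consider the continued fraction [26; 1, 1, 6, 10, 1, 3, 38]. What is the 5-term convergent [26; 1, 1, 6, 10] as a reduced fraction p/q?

3503/132

a_0 = 26: 26/1
a_1 = 1: 27/1
a_2 = 1: 53/2
a_3 = 6: 345/13
a_4 = 10: 3503/132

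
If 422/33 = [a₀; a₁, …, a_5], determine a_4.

2

Repeatedly divide and take the remainder:
422 = 12·33 + 26, so a_0 = 12
33 = 1·26 + 7, so a_1 = 1
26 = 3·7 + 5, so a_2 = 3
7 = 1·5 + 2, so a_3 = 1
5 = 2·2 + 1, so a_4 = 2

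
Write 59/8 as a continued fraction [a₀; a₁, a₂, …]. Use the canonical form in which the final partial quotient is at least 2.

[7; 2, 1, 2]

Apply division with remainder until the remainder is 0:
59 = 7·8 + 3, so a_0 = 7
8 = 2·3 + 2, so a_1 = 2
3 = 1·2 + 1, so a_2 = 1
2 = 2·1 + 0, so a_3 = 2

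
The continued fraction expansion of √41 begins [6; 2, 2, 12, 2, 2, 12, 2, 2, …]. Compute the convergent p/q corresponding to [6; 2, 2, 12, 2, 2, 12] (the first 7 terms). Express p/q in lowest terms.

25414/3969

Collapse the nested fraction from the inside out:
Start with 12.
2 + 1/(12/1) = 2 + 1/12 = 25/12
2 + 1/(25/12) = 2 + 12/25 = 62/25
12 + 1/(62/25) = 12 + 25/62 = 769/62
2 + 1/(769/62) = 2 + 62/769 = 1600/769
2 + 1/(1600/769) = 2 + 769/1600 = 3969/1600
6 + 1/(3969/1600) = 6 + 1600/3969 = 25414/3969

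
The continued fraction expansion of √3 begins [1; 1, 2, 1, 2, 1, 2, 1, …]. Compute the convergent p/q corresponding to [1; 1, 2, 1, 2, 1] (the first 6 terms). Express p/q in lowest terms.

26/15

Start with 1.
2 + 1/(1/1) = 2 + 1/1 = 3/1
1 + 1/(3/1) = 1 + 1/3 = 4/3
2 + 1/(4/3) = 2 + 3/4 = 11/4
1 + 1/(11/4) = 1 + 4/11 = 15/11
1 + 1/(15/11) = 1 + 11/15 = 26/15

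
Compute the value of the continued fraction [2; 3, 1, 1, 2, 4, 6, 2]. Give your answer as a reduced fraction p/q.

2422/1063

Start with 2.
6 + 1/(2/1) = 6 + 1/2 = 13/2
4 + 1/(13/2) = 4 + 2/13 = 54/13
2 + 1/(54/13) = 2 + 13/54 = 121/54
1 + 1/(121/54) = 1 + 54/121 = 175/121
1 + 1/(175/121) = 1 + 121/175 = 296/175
3 + 1/(296/175) = 3 + 175/296 = 1063/296
2 + 1/(1063/296) = 2 + 296/1063 = 2422/1063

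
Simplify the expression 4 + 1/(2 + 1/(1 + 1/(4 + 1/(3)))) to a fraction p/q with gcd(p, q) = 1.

a_0 = 4: 4/1
a_1 = 2: 9/2
a_2 = 1: 13/3
a_3 = 4: 61/14
a_4 = 3: 196/45

196/45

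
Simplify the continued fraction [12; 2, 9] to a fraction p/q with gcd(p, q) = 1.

237/19

Collapse the nested fraction from the inside out:
Start with 9.
2 + 1/(9/1) = 2 + 1/9 = 19/9
12 + 1/(19/9) = 12 + 9/19 = 237/19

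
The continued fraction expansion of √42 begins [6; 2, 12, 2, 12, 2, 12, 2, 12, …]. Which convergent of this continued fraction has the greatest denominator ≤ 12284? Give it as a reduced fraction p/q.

a_0 = 6: 6/1  (≤ bound)
a_1 = 2: 13/2  (≤ bound)
a_2 = 12: 162/25  (≤ bound)
a_3 = 2: 337/52  (≤ bound)
a_4 = 12: 4206/649  (≤ bound)
a_5 = 2: 8749/1350  (≤ bound)
a_6 = 12: 109194/16849  (> 12284, stop)

8749/1350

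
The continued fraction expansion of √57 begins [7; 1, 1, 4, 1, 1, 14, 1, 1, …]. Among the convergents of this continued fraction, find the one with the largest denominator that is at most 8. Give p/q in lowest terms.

a_0 = 7: 7/1  (≤ bound)
a_1 = 1: 8/1  (≤ bound)
a_2 = 1: 15/2  (≤ bound)
a_3 = 4: 68/9  (> 8, stop)

15/2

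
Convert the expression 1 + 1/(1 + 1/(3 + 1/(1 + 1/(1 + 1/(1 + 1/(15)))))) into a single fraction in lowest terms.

391/219

Collapse the nested fraction from the inside out:
Start with 15.
1 + 1/(15/1) = 1 + 1/15 = 16/15
1 + 1/(16/15) = 1 + 15/16 = 31/16
1 + 1/(31/16) = 1 + 16/31 = 47/31
3 + 1/(47/31) = 3 + 31/47 = 172/47
1 + 1/(172/47) = 1 + 47/172 = 219/172
1 + 1/(219/172) = 1 + 172/219 = 391/219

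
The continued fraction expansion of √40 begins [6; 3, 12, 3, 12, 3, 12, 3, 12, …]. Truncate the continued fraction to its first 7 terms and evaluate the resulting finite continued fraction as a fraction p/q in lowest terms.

Start with 12.
3 + 1/(12/1) = 3 + 1/12 = 37/12
12 + 1/(37/12) = 12 + 12/37 = 456/37
3 + 1/(456/37) = 3 + 37/456 = 1405/456
12 + 1/(1405/456) = 12 + 456/1405 = 17316/1405
3 + 1/(17316/1405) = 3 + 1405/17316 = 53353/17316
6 + 1/(53353/17316) = 6 + 17316/53353 = 337434/53353

337434/53353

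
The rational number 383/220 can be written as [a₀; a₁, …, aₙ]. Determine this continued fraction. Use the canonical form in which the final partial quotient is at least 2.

[1; 1, 2, 1, 6, 8]

383 = 1·220 + 163, so a_0 = 1
220 = 1·163 + 57, so a_1 = 1
163 = 2·57 + 49, so a_2 = 2
57 = 1·49 + 8, so a_3 = 1
49 = 6·8 + 1, so a_4 = 6
8 = 8·1 + 0, so a_5 = 8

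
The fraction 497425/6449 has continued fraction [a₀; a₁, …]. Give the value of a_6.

13

⌊497425/6449⌋ = 77, remainder 852
⌊6449/852⌋ = 7, remainder 485
⌊852/485⌋ = 1, remainder 367
⌊485/367⌋ = 1, remainder 118
⌊367/118⌋ = 3, remainder 13
⌊118/13⌋ = 9, remainder 1
⌊13/1⌋ = 13, remainder 0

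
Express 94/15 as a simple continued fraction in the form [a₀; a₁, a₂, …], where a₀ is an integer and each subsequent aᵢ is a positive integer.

[6; 3, 1, 3]

Repeatedly divide and take the remainder:
94 = 6·15 + 4, so a_0 = 6
15 = 3·4 + 3, so a_1 = 3
4 = 1·3 + 1, so a_2 = 1
3 = 3·1 + 0, so a_3 = 3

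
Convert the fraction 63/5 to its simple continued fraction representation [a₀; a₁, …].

Apply division with remainder until the remainder is 0:
⌊63/5⌋ = 12, remainder 3
⌊5/3⌋ = 1, remainder 2
⌊3/2⌋ = 1, remainder 1
⌊2/1⌋ = 2, remainder 0

[12; 1, 1, 2]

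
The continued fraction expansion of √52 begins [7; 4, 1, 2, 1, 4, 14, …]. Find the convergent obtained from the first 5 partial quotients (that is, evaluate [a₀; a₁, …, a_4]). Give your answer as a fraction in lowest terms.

137/19

Build up convergents one term at a time:
a_0 = 7: 7/1
a_1 = 4: 29/4
a_2 = 1: 36/5
a_3 = 2: 101/14
a_4 = 1: 137/19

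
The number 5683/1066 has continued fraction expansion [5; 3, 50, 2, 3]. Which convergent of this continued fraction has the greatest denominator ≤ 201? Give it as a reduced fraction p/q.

a_0 = 5: 5/1  (≤ bound)
a_1 = 3: 16/3  (≤ bound)
a_2 = 50: 805/151  (≤ bound)
a_3 = 2: 1626/305  (> 201, stop)

805/151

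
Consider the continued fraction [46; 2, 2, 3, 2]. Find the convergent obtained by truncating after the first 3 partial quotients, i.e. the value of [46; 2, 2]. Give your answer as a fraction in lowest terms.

Start with 2.
2 + 1/(2/1) = 2 + 1/2 = 5/2
46 + 1/(5/2) = 46 + 2/5 = 232/5

232/5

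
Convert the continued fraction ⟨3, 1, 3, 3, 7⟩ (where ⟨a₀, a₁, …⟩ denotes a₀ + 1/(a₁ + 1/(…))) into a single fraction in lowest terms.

Work from the innermost term outward:
Start with 7.
3 + 1/(7/1) = 3 + 1/7 = 22/7
3 + 1/(22/7) = 3 + 7/22 = 73/22
1 + 1/(73/22) = 1 + 22/73 = 95/73
3 + 1/(95/73) = 3 + 73/95 = 358/95

358/95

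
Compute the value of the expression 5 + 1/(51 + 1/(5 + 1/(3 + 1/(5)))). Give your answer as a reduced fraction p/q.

Compute successive convergents:
a_0 = 5: 5/1
a_1 = 51: 256/51
a_2 = 5: 1285/256
a_3 = 3: 4111/819
a_4 = 5: 21840/4351

21840/4351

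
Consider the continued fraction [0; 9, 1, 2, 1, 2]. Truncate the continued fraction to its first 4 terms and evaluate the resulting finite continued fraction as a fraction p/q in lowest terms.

a_0 = 0: 0/1
a_1 = 9: 1/9
a_2 = 1: 1/10
a_3 = 2: 3/29

3/29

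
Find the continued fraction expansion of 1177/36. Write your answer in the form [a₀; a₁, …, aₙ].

Apply division with remainder until the remainder is 0:
⌊1177/36⌋ = 32, remainder 25
⌊36/25⌋ = 1, remainder 11
⌊25/11⌋ = 2, remainder 3
⌊11/3⌋ = 3, remainder 2
⌊3/2⌋ = 1, remainder 1
⌊2/1⌋ = 2, remainder 0

[32; 1, 2, 3, 1, 2]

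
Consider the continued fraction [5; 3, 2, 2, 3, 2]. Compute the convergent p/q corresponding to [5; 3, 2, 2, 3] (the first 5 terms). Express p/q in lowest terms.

307/58

a_0 = 5: 5/1
a_1 = 3: 16/3
a_2 = 2: 37/7
a_3 = 2: 90/17
a_4 = 3: 307/58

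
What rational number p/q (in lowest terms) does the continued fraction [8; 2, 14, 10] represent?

Build up convergents one term at a time:
a_0 = 8: 8/1
a_1 = 2: 17/2
a_2 = 14: 246/29
a_3 = 10: 2477/292

2477/292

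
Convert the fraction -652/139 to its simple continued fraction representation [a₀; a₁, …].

[-5; 3, 4, 3, 3]

⌊-652/139⌋ = -5, remainder 43
⌊139/43⌋ = 3, remainder 10
⌊43/10⌋ = 4, remainder 3
⌊10/3⌋ = 3, remainder 1
⌊3/1⌋ = 3, remainder 0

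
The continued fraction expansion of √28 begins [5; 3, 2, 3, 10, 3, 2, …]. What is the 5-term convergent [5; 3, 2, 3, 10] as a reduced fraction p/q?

a_0 = 5: 5/1
a_1 = 3: 16/3
a_2 = 2: 37/7
a_3 = 3: 127/24
a_4 = 10: 1307/247

1307/247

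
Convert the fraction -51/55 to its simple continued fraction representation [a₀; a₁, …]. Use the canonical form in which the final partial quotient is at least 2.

Repeatedly divide and take the remainder:
⌊-51/55⌋ = -1, remainder 4
⌊55/4⌋ = 13, remainder 3
⌊4/3⌋ = 1, remainder 1
⌊3/1⌋ = 3, remainder 0

[-1; 13, 1, 3]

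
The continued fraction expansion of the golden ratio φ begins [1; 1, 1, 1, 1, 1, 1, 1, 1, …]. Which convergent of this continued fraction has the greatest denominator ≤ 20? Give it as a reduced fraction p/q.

List convergents until the denominator exceeds the bound:
a_0 = 1: 1/1  (≤ bound)
a_1 = 1: 2/1  (≤ bound)
a_2 = 1: 3/2  (≤ bound)
a_3 = 1: 5/3  (≤ bound)
a_4 = 1: 8/5  (≤ bound)
a_5 = 1: 13/8  (≤ bound)
a_6 = 1: 21/13  (≤ bound)
a_7 = 1: 34/21  (> 20, stop)

21/13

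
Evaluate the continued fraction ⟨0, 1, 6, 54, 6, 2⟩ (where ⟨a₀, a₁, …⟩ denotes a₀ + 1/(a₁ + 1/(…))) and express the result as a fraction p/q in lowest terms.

a_0 = 0: 0/1
a_1 = 1: 1/1
a_2 = 6: 6/7
a_3 = 54: 325/379
a_4 = 6: 1956/2281
a_5 = 2: 4237/4941

4237/4941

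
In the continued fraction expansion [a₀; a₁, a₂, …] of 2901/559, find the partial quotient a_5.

1

Repeatedly divide and take the remainder:
2901 = 5·559 + 106, so a_0 = 5
559 = 5·106 + 29, so a_1 = 5
106 = 3·29 + 19, so a_2 = 3
29 = 1·19 + 10, so a_3 = 1
19 = 1·10 + 9, so a_4 = 1
10 = 1·9 + 1, so a_5 = 1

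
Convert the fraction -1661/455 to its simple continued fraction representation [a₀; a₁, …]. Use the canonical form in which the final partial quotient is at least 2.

Repeatedly divide and take the remainder:
-1661 = -4·455 + 159, so a_0 = -4
455 = 2·159 + 137, so a_1 = 2
159 = 1·137 + 22, so a_2 = 1
137 = 6·22 + 5, so a_3 = 6
22 = 4·5 + 2, so a_4 = 4
5 = 2·2 + 1, so a_5 = 2
2 = 2·1 + 0, so a_6 = 2

[-4; 2, 1, 6, 4, 2, 2]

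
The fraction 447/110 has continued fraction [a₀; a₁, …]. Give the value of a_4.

2

447 ÷ 110 → quotient 4, remainder 7
110 ÷ 7 → quotient 15, remainder 5
7 ÷ 5 → quotient 1, remainder 2
5 ÷ 2 → quotient 2, remainder 1
2 ÷ 1 → quotient 2, remainder 0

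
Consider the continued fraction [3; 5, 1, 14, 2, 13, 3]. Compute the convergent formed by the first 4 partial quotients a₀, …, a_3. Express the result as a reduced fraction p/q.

Compute successive convergents:
a_0 = 3: 3/1
a_1 = 5: 16/5
a_2 = 1: 19/6
a_3 = 14: 282/89

282/89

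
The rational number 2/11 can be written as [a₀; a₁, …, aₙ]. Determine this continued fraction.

⌊2/11⌋ = 0, remainder 2
⌊11/2⌋ = 5, remainder 1
⌊2/1⌋ = 2, remainder 0

[0; 5, 2]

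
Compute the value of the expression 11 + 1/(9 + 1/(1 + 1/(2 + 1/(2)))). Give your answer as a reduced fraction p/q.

a_0 = 11: 11/1
a_1 = 9: 100/9
a_2 = 1: 111/10
a_3 = 2: 322/29
a_4 = 2: 755/68

755/68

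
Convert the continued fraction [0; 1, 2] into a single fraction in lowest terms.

Work from the innermost term outward:
Start with 2.
1 + 1/(2/1) = 1 + 1/2 = 3/2
0 + 1/(3/2) = 0 + 2/3 = 2/3

2/3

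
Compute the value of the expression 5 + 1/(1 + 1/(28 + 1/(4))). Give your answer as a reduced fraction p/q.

Work from the innermost term outward:
Start with 4.
28 + 1/(4/1) = 28 + 1/4 = 113/4
1 + 1/(113/4) = 1 + 4/113 = 117/113
5 + 1/(117/113) = 5 + 113/117 = 698/117

698/117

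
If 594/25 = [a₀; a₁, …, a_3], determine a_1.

1

⌊594/25⌋ = 23, remainder 19
⌊25/19⌋ = 1, remainder 6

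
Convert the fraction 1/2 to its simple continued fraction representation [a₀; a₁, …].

[0; 2]

Repeatedly divide and take the remainder:
1 ÷ 2 → quotient 0, remainder 1
2 ÷ 1 → quotient 2, remainder 0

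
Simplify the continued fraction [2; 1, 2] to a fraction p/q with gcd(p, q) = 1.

8/3

Use the convergent recurrence hₖ = aₖ·hₖ₋₁ + hₖ₋₂ (and likewise for the denominators kₖ):
a_0 = 2: 2/1
a_1 = 1: 3/1
a_2 = 2: 8/3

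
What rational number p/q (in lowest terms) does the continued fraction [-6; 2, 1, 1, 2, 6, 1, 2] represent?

-1544/275

a_0 = -6: -6/1
a_1 = 2: -11/2
a_2 = 1: -17/3
a_3 = 1: -28/5
a_4 = 2: -73/13
a_5 = 6: -466/83
a_6 = 1: -539/96
a_7 = 2: -1544/275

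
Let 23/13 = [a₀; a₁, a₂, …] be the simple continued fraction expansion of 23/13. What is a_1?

Apply division with remainder until the remainder is 0:
⌊23/13⌋ = 1, remainder 10
⌊13/10⌋ = 1, remainder 3

1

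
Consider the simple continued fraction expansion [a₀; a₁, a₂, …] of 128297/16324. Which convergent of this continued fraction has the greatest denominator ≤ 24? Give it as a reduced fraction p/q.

List convergents until the denominator exceeds the bound:
a_0 = 7: 7/1  (≤ bound)
a_1 = 1: 8/1  (≤ bound)
a_2 = 6: 55/7  (≤ bound)
a_3 = 8: 448/57  (> 24, stop)

55/7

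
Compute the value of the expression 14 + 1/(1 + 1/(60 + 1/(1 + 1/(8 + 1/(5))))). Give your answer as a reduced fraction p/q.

42659/2847

a_0 = 14: 14/1
a_1 = 1: 15/1
a_2 = 60: 914/61
a_3 = 1: 929/62
a_4 = 8: 8346/557
a_5 = 5: 42659/2847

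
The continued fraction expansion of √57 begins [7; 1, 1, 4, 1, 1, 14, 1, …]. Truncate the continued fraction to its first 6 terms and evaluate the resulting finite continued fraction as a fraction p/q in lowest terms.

a_0 = 7: 7/1
a_1 = 1: 8/1
a_2 = 1: 15/2
a_3 = 4: 68/9
a_4 = 1: 83/11
a_5 = 1: 151/20

151/20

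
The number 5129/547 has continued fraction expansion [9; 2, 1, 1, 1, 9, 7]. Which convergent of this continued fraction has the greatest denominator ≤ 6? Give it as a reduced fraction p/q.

47/5

List convergents until the denominator exceeds the bound:
a_0 = 9: 9/1  (≤ bound)
a_1 = 2: 19/2  (≤ bound)
a_2 = 1: 28/3  (≤ bound)
a_3 = 1: 47/5  (≤ bound)
a_4 = 1: 75/8  (> 6, stop)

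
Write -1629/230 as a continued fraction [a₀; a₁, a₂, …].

[-8; 1, 11, 9, 2]

Run the Euclidean algorithm, recording each quotient:
-1629 = -8·230 + 211, so a_0 = -8
230 = 1·211 + 19, so a_1 = 1
211 = 11·19 + 2, so a_2 = 11
19 = 9·2 + 1, so a_3 = 9
2 = 2·1 + 0, so a_4 = 2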